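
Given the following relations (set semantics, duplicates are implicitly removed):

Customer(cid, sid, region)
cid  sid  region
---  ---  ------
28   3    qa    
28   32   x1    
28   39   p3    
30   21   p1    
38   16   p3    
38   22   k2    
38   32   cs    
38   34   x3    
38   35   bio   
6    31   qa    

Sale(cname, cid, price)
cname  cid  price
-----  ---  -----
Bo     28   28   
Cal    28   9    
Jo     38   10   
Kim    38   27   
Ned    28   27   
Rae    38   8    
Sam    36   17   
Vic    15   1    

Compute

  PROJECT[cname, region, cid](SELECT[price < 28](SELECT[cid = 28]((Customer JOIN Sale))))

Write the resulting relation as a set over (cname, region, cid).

Joining Customer and Sale on cid yields {(28, 3, qa, Bo, 28), (28, 3, qa, Cal, 9), (28, 3, qa, Ned, 27), (28, 32, x1, Bo, 28), (28, 32, x1, Cal, 9), (28, 32, x1, Ned, 27), (28, 39, p3, Bo, 28), (28, 39, p3, Cal, 9), (28, 39, p3, Ned, 27), (38, 16, p3, Jo, 10), (38, 16, p3, Kim, 27), (38, 16, p3, Rae, 8), (38, 22, k2, Jo, 10), (38, 22, k2, Kim, 27), (38, 22, k2, Rae, 8), (38, 32, cs, Jo, 10), (38, 32, cs, Kim, 27), (38, 32, cs, Rae, 8), (38, 34, x3, Jo, 10), (38, 34, x3, Kim, 27), (38, 34, x3, Rae, 8), (38, 35, bio, Jo, 10), (38, 35, bio, Kim, 27), (38, 35, bio, Rae, 8)}.
Filtering on cid = 28 leaves {(28, 3, qa, Bo, 28), (28, 3, qa, Cal, 9), (28, 3, qa, Ned, 27), (28, 32, x1, Bo, 28), (28, 32, x1, Cal, 9), (28, 32, x1, Ned, 27), (28, 39, p3, Bo, 28), (28, 39, p3, Cal, 9), (28, 39, p3, Ned, 27)}.
Filtering on price < 28 leaves {(28, 3, qa, Cal, 9), (28, 3, qa, Ned, 27), (28, 32, x1, Cal, 9), (28, 32, x1, Ned, 27), (28, 39, p3, Cal, 9), (28, 39, p3, Ned, 27)}.
Keep only column(s) cname, region, cid: {(Cal, p3, 28), (Cal, qa, 28), (Cal, x1, 28), (Ned, p3, 28), (Ned, qa, 28), (Ned, x1, 28)}

{(Cal, p3, 28), (Cal, qa, 28), (Cal, x1, 28), (Ned, p3, 28), (Ned, qa, 28), (Ned, x1, 28)}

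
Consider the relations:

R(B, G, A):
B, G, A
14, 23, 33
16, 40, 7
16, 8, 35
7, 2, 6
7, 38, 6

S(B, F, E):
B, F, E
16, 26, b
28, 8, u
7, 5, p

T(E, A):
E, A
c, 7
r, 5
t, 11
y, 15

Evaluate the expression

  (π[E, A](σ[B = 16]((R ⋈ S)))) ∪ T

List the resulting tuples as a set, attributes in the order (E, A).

{(b, 35), (b, 7), (c, 7), (r, 5), (t, 11), (y, 15)}

Joining R and S on B yields {(16, 40, 7, 26, b), (16, 8, 35, 26, b), (7, 2, 6, 5, p), (7, 38, 6, 5, p)}.
Apply σ_{B = 16}; surviving tuples: {(16, 40, 7, 26, b), (16, 8, 35, 26, b)}
Keep only column(s) E, A: {(b, 35), (b, 7)}
Taking the union: {(b, 35), (b, 7), (c, 7), (r, 5), (t, 11), (y, 15)}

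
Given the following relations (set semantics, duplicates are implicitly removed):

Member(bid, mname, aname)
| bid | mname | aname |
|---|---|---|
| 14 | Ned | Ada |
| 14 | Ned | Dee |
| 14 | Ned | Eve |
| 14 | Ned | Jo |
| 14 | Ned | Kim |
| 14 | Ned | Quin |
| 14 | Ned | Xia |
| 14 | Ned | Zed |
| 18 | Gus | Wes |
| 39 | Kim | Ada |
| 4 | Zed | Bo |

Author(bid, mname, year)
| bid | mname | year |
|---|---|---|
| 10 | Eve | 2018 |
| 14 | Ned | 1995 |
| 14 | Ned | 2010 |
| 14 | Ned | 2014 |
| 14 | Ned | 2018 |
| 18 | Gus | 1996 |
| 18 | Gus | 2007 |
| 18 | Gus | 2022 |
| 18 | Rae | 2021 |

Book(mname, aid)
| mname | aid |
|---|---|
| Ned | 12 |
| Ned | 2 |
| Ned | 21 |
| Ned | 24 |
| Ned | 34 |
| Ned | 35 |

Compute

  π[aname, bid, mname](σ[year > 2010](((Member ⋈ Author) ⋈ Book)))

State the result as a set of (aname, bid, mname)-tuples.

{(Ada, 14, Ned), (Dee, 14, Ned), (Eve, 14, Ned), (Jo, 14, Ned), (Kim, 14, Ned), (Quin, 14, Ned), (Xia, 14, Ned), (Zed, 14, Ned)}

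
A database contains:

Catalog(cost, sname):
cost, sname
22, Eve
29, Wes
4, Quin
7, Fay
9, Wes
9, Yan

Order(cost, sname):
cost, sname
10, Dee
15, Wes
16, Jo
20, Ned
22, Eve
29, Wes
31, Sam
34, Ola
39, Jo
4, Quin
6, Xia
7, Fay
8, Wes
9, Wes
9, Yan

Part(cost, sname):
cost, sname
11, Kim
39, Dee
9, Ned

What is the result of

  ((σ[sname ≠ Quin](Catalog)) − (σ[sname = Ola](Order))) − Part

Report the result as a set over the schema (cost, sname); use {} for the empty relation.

{(22, Eve), (29, Wes), (7, Fay), (9, Wes), (9, Yan)}

Apply σ_{sname ≠ Quin}; surviving tuples: {(22, Eve), (29, Wes), (7, Fay), (9, Wes), (9, Yan)}
Apply σ_{sname = Ola}; surviving tuples: {(34, Ola)}
Taking the difference: {(22, Eve), (29, Wes), (7, Fay), (9, Wes), (9, Yan)}
Taking the difference: {(22, Eve), (29, Wes), (7, Fay), (9, Wes), (9, Yan)}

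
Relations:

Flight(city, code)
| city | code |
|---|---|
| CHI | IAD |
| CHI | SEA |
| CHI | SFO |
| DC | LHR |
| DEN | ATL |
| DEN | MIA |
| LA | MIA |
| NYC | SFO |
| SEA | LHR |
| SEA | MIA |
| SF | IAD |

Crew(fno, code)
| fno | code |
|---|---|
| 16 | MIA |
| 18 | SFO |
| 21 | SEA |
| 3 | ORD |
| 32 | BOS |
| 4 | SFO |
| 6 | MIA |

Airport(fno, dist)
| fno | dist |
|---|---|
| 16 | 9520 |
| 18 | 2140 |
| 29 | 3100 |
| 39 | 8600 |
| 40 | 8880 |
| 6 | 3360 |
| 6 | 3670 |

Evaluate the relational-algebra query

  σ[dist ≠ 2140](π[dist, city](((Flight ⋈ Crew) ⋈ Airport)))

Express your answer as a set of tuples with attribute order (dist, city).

{(3360, DEN), (3360, LA), (3360, SEA), (3670, DEN), (3670, LA), (3670, SEA), (9520, DEN), (9520, LA), (9520, SEA)}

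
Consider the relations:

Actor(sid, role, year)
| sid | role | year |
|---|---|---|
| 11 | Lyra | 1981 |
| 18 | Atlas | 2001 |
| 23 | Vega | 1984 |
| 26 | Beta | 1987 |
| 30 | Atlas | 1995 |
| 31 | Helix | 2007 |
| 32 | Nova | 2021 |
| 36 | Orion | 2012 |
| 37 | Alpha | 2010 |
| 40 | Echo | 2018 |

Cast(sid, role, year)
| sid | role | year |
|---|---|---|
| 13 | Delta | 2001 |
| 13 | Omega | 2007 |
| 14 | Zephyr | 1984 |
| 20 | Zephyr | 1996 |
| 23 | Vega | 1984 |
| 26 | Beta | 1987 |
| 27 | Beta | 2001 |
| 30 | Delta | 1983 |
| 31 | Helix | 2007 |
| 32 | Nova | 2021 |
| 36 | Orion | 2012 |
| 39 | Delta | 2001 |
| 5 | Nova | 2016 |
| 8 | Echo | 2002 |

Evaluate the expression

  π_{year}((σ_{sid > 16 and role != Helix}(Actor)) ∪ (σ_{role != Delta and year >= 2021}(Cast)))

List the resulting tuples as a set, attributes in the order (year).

{1984, 1987, 1995, 2001, 2010, 2012, 2018, 2021}

Filtering on sid > 16 and role != Helix leaves {(18, Atlas, 2001), (23, Vega, 1984), (26, Beta, 1987), (30, Atlas, 1995), (32, Nova, 2021), (36, Orion, 2012), (37, Alpha, 2010), (40, Echo, 2018)}.
Filtering on role != Delta and year >= 2021 leaves {(32, Nova, 2021)}.
Taking the union: {(18, Atlas, 2001), (23, Vega, 1984), (26, Beta, 1987), (30, Atlas, 1995), (32, Nova, 2021), (36, Orion, 2012), (37, Alpha, 2010), (40, Echo, 2018)}
Keep only column(s) year: {1984, 1987, 1995, 2001, 2010, 2012, 2018, 2021}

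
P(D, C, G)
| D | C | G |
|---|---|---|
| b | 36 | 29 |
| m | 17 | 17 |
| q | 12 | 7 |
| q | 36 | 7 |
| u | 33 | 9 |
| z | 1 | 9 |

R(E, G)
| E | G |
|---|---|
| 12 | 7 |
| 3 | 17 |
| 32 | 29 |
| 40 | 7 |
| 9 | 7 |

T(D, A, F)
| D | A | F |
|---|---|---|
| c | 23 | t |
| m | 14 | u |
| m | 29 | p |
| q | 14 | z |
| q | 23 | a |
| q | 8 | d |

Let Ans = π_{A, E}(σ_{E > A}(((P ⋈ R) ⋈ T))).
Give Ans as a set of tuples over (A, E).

{(14, 40), (23, 40), (8, 12), (8, 40), (8, 9)}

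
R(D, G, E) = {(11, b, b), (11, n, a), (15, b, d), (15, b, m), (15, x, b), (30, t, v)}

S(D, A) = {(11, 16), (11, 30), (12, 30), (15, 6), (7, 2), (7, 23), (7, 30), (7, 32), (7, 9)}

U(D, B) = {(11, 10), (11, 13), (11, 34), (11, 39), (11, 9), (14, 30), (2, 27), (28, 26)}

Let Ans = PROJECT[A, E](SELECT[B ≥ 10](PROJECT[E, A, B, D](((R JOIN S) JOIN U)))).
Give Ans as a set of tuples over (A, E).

{(16, a), (16, b), (30, a), (30, b)}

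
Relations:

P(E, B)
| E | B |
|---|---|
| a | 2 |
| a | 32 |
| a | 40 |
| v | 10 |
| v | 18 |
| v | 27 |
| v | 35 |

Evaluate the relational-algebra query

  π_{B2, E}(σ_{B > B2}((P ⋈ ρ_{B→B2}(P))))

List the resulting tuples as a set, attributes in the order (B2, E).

ρ[B→B2]: schema becomes (E, B2); tuples unchanged.
Natural join on E: {(a, 2, 2), (a, 2, 32), (a, 2, 40), (a, 32, 2), (a, 32, 32), (a, 32, 40), (a, 40, 2), (a, 40, 32), (a, 40, 40), (v, 10, 10), (v, 10, 18), (v, 10, 27), (v, 10, 35), (v, 18, 10), (v, 18, 18), (v, 18, 27), (v, 18, 35), (v, 27, 10), (v, 27, 18), (v, 27, 27), (v, 27, 35), (v, 35, 10), (v, 35, 18), (v, 35, 27), (v, 35, 35)}
Apply σ_{B > B2}; surviving tuples: {(a, 32, 2), (a, 40, 2), (a, 40, 32), (v, 18, 10), (v, 27, 10), (v, 27, 18), (v, 35, 10), (v, 35, 18), (v, 35, 27)}
π[B2, E]: project onto (B2, E) (4 duplicate(s) eliminated) → {(10, v), (18, v), (2, a), (27, v), (32, a)}

{(10, v), (18, v), (2, a), (27, v), (32, a)}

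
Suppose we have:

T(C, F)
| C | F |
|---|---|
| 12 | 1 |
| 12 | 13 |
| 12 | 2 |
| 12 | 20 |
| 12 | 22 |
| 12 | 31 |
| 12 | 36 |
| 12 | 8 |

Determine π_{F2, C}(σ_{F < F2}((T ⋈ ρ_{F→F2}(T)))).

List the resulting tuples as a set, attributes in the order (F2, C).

{(13, 12), (2, 12), (20, 12), (22, 12), (31, 12), (36, 12), (8, 12)}

ρ[F→F2]: schema becomes (C, F2); tuples unchanged.
Joining T and ρ_{F→F2}(T) on C yields {(12, 1, 1), (12, 1, 13), (12, 1, 2), (12, 1, 20), (12, 1, 22), (12, 1, 31), (12, 1, 36), (12, 1, 8), (12, 13, 1), (12, 13, 13), (12, 13, 2), (12, 13, 20), (12, 13, 22), (12, 13, 31), (12, 13, 36), (12, 13, 8), (12, 2, 1), (12, 2, 13), (12, 2, 2), (12, 2, 20), (12, 2, 22), (12, 2, 31), (12, 2, 36), (12, 2, 8), (12, 20, 1), (12, 20, 13), (12, 20, 2), (12, 20, 20), (12, 20, 22), (12, 20, 31), (12, 20, 36), (12, 20, 8), (12, 22, 1), (12, 22, 13), (12, 22, 2), (12, 22, 20), (12, 22, 22), (12, 22, 31), (12, 22, 36), (12, 22, 8), (12, 31, 1), (12, 31, 13), (12, 31, 2), (12, 31, 20), (12, 31, 22), (12, 31, 31), (12, 31, 36), (12, 31, 8), (12, 36, 1), (12, 36, 13), (12, 36, 2), (12, 36, 20), (12, 36, 22), (12, 36, 31), (12, 36, 36), (12, 36, 8), (12, 8, 1), (12, 8, 13), (12, 8, 2), (12, 8, 20), (12, 8, 22), (12, 8, 31), (12, 8, 36), (12, 8, 8)}.
σ[F < F2]: keep tuples satisfying F < F2 → {(12, 1, 13), (12, 1, 2), (12, 1, 20), (12, 1, 22), (12, 1, 31), (12, 1, 36), (12, 1, 8), (12, 13, 20), (12, 13, 22), (12, 13, 31), (12, 13, 36), (12, 2, 13), (12, 2, 20), (12, 2, 22), (12, 2, 31), (12, 2, 36), (12, 2, 8), (12, 20, 22), (12, 20, 31), (12, 20, 36), (12, 22, 31), (12, 22, 36), (12, 31, 36), (12, 8, 13), (12, 8, 20), (12, 8, 22), (12, 8, 31), (12, 8, 36)}
π_{F2, C} gives {(13, 12), (2, 12), (20, 12), (22, 12), (31, 12), (36, 12), (8, 12)} (21 duplicate(s) eliminated).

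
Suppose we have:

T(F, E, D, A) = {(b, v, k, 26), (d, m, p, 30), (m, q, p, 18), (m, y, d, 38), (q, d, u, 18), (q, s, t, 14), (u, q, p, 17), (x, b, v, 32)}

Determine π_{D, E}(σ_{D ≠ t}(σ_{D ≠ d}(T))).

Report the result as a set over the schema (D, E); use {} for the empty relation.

{(k, v), (p, m), (p, q), (u, d), (v, b)}

Selection D ≠ d: {(b, v, k, 26), (d, m, p, 30), (m, q, p, 18), (q, d, u, 18), (q, s, t, 14), (u, q, p, 17), (x, b, v, 32)}
Selection D ≠ t: {(b, v, k, 26), (d, m, p, 30), (m, q, p, 18), (q, d, u, 18), (u, q, p, 17), (x, b, v, 32)}
Projecting to D, E (1 duplicate(s) eliminated): {(k, v), (p, m), (p, q), (u, d), (v, b)}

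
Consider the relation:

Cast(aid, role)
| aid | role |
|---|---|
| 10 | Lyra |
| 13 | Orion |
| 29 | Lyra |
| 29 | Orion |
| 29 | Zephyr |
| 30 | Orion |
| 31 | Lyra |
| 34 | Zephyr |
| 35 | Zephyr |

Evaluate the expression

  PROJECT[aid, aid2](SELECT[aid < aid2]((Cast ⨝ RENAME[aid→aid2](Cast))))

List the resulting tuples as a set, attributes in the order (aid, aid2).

{(10, 29), (10, 31), (13, 29), (13, 30), (29, 30), (29, 31), (29, 34), (29, 35), (34, 35)}

ρ[aid→aid2]: schema becomes (aid2, role); tuples unchanged.
Joining Cast and RENAME[aid→aid2](Cast) on role yields {(10, Lyra, 10), (10, Lyra, 29), (10, Lyra, 31), (13, Orion, 13), (13, Orion, 29), (13, Orion, 30), (29, Lyra, 10), (29, Lyra, 29), (29, Lyra, 31), (29, Orion, 13), (29, Orion, 29), (29, Orion, 30), (29, Zephyr, 29), (29, Zephyr, 34), (29, Zephyr, 35), (30, Orion, 13), (30, Orion, 29), (30, Orion, 30), (31, Lyra, 10), (31, Lyra, 29), (31, Lyra, 31), (34, Zephyr, 29), (34, Zephyr, 34), (34, Zephyr, 35), (35, Zephyr, 29), (35, Zephyr, 34), (35, Zephyr, 35)}.
σ[aid < aid2]: keep tuples satisfying aid < aid2 → {(10, Lyra, 29), (10, Lyra, 31), (13, Orion, 29), (13, Orion, 30), (29, Lyra, 31), (29, Orion, 30), (29, Zephyr, 34), (29, Zephyr, 35), (34, Zephyr, 35)}
π[aid, aid2]: project onto (aid, aid2) → {(10, 29), (10, 31), (13, 29), (13, 30), (29, 30), (29, 31), (29, 34), (29, 35), (34, 35)}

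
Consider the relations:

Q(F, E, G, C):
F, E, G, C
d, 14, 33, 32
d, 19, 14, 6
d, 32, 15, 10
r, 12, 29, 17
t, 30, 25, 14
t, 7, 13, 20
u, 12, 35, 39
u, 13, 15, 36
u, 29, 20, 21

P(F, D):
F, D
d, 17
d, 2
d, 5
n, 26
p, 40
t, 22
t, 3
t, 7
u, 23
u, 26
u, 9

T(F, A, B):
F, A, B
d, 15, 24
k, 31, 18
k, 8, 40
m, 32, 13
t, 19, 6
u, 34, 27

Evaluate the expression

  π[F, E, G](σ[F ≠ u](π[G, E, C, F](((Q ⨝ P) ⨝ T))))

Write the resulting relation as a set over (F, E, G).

{(d, 14, 33), (d, 19, 14), (d, 32, 15), (t, 30, 25), (t, 7, 13)}

Q ⋈ P (natural join on F): {(d, 14, 33, 32, 17), (d, 14, 33, 32, 2), (d, 14, 33, 32, 5), (d, 19, 14, 6, 17), (d, 19, 14, 6, 2), (d, 19, 14, 6, 5), (d, 32, 15, 10, 17), (d, 32, 15, 10, 2), (d, 32, 15, 10, 5), (t, 30, 25, 14, 22), (t, 30, 25, 14, 3), (t, 30, 25, 14, 7), (t, 7, 13, 20, 22), (t, 7, 13, 20, 3), (t, 7, 13, 20, 7), (u, 12, 35, 39, 23), (u, 12, 35, 39, 26), (u, 12, 35, 39, 9), (u, 13, 15, 36, 23), (u, 13, 15, 36, 26), (u, 13, 15, 36, 9), (u, 29, 20, 21, 23), (u, 29, 20, 21, 26), (u, 29, 20, 21, 9)}
(Q ⨝ P) ⋈ T (natural join on F): {(d, 14, 33, 32, 17, 15, 24), (d, 14, 33, 32, 2, 15, 24), (d, 14, 33, 32, 5, 15, 24), (d, 19, 14, 6, 17, 15, 24), (d, 19, 14, 6, 2, 15, 24), (d, 19, 14, 6, 5, 15, 24), (d, 32, 15, 10, 17, 15, 24), (d, 32, 15, 10, 2, 15, 24), (d, 32, 15, 10, 5, 15, 24), (t, 30, 25, 14, 22, 19, 6), (t, 30, 25, 14, 3, 19, 6), (t, 30, 25, 14, 7, 19, 6), (t, 7, 13, 20, 22, 19, 6), (t, 7, 13, 20, 3, 19, 6), (t, 7, 13, 20, 7, 19, 6), (u, 12, 35, 39, 23, 34, 27), (u, 12, 35, 39, 26, 34, 27), (u, 12, 35, 39, 9, 34, 27), (u, 13, 15, 36, 23, 34, 27), (u, 13, 15, 36, 26, 34, 27), (u, 13, 15, 36, 9, 34, 27), (u, 29, 20, 21, 23, 34, 27), (u, 29, 20, 21, 26, 34, 27), (u, 29, 20, 21, 9, 34, 27)}
π[G, E, C, F]: project onto (G, E, C, F) (16 duplicate(s) eliminated) → {(13, 7, 20, t), (14, 19, 6, d), (15, 13, 36, u), (15, 32, 10, d), (20, 29, 21, u), (25, 30, 14, t), (33, 14, 32, d), (35, 12, 39, u)}
σ[F ≠ u]: keep tuples satisfying F ≠ u → {(13, 7, 20, t), (14, 19, 6, d), (15, 32, 10, d), (25, 30, 14, t), (33, 14, 32, d)}
π[F, E, G]: project onto (F, E, G) → {(d, 14, 33), (d, 19, 14), (d, 32, 15), (t, 30, 25), (t, 7, 13)}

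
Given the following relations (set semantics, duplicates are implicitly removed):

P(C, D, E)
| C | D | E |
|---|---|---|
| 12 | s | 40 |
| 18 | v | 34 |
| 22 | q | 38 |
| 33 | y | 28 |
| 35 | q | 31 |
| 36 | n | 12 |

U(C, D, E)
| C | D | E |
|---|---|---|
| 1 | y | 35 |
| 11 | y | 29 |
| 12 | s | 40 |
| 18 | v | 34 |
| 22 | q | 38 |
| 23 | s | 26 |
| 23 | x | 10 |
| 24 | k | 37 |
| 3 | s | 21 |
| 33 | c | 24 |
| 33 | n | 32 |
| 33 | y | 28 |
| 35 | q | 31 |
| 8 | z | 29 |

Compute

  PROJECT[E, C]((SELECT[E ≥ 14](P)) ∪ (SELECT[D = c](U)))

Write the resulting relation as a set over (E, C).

{(24, 33), (28, 33), (31, 35), (34, 18), (38, 22), (40, 12)}

Filtering on E ≥ 14 leaves {(12, s, 40), (18, v, 34), (22, q, 38), (33, y, 28), (35, q, 31)}.
Filtering on D = c leaves {(33, c, 24)}.
Taking the union: {(12, s, 40), (18, v, 34), (22, q, 38), (33, c, 24), (33, y, 28), (35, q, 31)}
π[E, C]: project onto (E, C) → {(24, 33), (28, 33), (31, 35), (34, 18), (38, 22), (40, 12)}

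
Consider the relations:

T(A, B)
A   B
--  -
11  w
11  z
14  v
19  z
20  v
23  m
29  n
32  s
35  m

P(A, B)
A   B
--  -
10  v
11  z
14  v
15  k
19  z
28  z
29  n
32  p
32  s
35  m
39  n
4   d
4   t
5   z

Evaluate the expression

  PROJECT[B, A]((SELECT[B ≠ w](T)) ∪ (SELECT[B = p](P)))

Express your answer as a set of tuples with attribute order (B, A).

σ[B ≠ w]: keep tuples satisfying B ≠ w → {(11, z), (14, v), (19, z), (20, v), (23, m), (29, n), (32, s), (35, m)}
σ[B = p]: keep tuples satisfying B = p → {(32, p)}
Taking the union: {(11, z), (14, v), (19, z), (20, v), (23, m), (29, n), (32, p), (32, s), (35, m)}
Keep only column(s) B, A: {(m, 23), (m, 35), (n, 29), (p, 32), (s, 32), (v, 14), (v, 20), (z, 11), (z, 19)}

{(m, 23), (m, 35), (n, 29), (p, 32), (s, 32), (v, 14), (v, 20), (z, 11), (z, 19)}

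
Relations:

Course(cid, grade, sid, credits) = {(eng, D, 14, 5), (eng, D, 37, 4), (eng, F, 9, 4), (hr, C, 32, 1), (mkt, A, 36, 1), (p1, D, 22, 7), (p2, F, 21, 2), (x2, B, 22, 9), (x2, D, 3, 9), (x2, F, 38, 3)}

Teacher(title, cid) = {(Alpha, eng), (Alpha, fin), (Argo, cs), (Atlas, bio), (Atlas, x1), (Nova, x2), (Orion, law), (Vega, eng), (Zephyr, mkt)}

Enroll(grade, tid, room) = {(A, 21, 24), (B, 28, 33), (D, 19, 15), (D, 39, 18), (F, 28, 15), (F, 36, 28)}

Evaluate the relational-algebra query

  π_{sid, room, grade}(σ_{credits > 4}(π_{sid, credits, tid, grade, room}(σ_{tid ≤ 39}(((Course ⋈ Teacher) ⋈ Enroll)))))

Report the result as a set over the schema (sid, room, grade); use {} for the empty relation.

{(14, 15, D), (14, 18, D), (22, 33, B), (3, 15, D), (3, 18, D)}

Joining Course and Teacher on cid yields {(eng, D, 14, 5, Alpha), (eng, D, 14, 5, Vega), (eng, D, 37, 4, Alpha), (eng, D, 37, 4, Vega), (eng, F, 9, 4, Alpha), (eng, F, 9, 4, Vega), (mkt, A, 36, 1, Zephyr), (x2, B, 22, 9, Nova), (x2, D, 3, 9, Nova), (x2, F, 38, 3, Nova)}.
Joining (Course ⋈ Teacher) and Enroll on grade yields {(eng, D, 14, 5, Alpha, 19, 15), (eng, D, 14, 5, Alpha, 39, 18), (eng, D, 14, 5, Vega, 19, 15), (eng, D, 14, 5, Vega, 39, 18), (eng, D, 37, 4, Alpha, 19, 15), (eng, D, 37, 4, Alpha, 39, 18), (eng, D, 37, 4, Vega, 19, 15), (eng, D, 37, 4, Vega, 39, 18), (eng, F, 9, 4, Alpha, 28, 15), (eng, F, 9, 4, Alpha, 36, 28), (eng, F, 9, 4, Vega, 28, 15), (eng, F, 9, 4, Vega, 36, 28), (mkt, A, 36, 1, Zephyr, 21, 24), (x2, B, 22, 9, Nova, 28, 33), (x2, D, 3, 9, Nova, 19, 15), (x2, D, 3, 9, Nova, 39, 18), (x2, F, 38, 3, Nova, 28, 15), (x2, F, 38, 3, Nova, 36, 28)}.
σ[tid ≤ 39]: keep tuples satisfying tid ≤ 39 → {(eng, D, 14, 5, Alpha, 19, 15), (eng, D, 14, 5, Alpha, 39, 18), (eng, D, 14, 5, Vega, 19, 15), (eng, D, 14, 5, Vega, 39, 18), (eng, D, 37, 4, Alpha, 19, 15), (eng, D, 37, 4, Alpha, 39, 18), (eng, D, 37, 4, Vega, 19, 15), (eng, D, 37, 4, Vega, 39, 18), (eng, F, 9, 4, Alpha, 28, 15), (eng, F, 9, 4, Alpha, 36, 28), (eng, F, 9, 4, Vega, 28, 15), (eng, F, 9, 4, Vega, 36, 28), (mkt, A, 36, 1, Zephyr, 21, 24), (x2, B, 22, 9, Nova, 28, 33), (x2, D, 3, 9, Nova, 19, 15), (x2, D, 3, 9, Nova, 39, 18), (x2, F, 38, 3, Nova, 28, 15), (x2, F, 38, 3, Nova, 36, 28)}
π[sid, credits, tid, grade, room]: project onto (sid, credits, tid, grade, room) (6 duplicate(s) eliminated) → {(14, 5, 19, D, 15), (14, 5, 39, D, 18), (22, 9, 28, B, 33), (3, 9, 19, D, 15), (3, 9, 39, D, 18), (36, 1, 21, A, 24), (37, 4, 19, D, 15), (37, 4, 39, D, 18), (38, 3, 28, F, 15), (38, 3, 36, F, 28), (9, 4, 28, F, 15), (9, 4, 36, F, 28)}
σ[credits > 4]: keep tuples satisfying credits > 4 → {(14, 5, 19, D, 15), (14, 5, 39, D, 18), (22, 9, 28, B, 33), (3, 9, 19, D, 15), (3, 9, 39, D, 18)}
π[sid, room, grade]: project onto (sid, room, grade) → {(14, 15, D), (14, 18, D), (22, 33, B), (3, 15, D), (3, 18, D)}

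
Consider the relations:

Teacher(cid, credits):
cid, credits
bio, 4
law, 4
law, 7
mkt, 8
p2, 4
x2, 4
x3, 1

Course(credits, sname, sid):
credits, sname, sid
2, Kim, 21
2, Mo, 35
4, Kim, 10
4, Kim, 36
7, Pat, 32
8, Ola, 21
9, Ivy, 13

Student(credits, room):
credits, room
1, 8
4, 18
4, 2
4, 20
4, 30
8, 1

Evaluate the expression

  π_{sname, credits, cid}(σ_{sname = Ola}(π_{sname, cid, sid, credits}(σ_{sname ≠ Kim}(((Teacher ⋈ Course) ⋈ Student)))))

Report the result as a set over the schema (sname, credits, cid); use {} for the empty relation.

{(Ola, 8, mkt)}

Teacher ⋈ Course (natural join on credits): {(bio, 4, Kim, 10), (bio, 4, Kim, 36), (law, 4, Kim, 10), (law, 4, Kim, 36), (law, 7, Pat, 32), (mkt, 8, Ola, 21), (p2, 4, Kim, 10), (p2, 4, Kim, 36), (x2, 4, Kim, 10), (x2, 4, Kim, 36)}
(Teacher ⋈ Course) ⋈ Student (natural join on credits): {(bio, 4, Kim, 10, 18), (bio, 4, Kim, 10, 2), (bio, 4, Kim, 10, 20), (bio, 4, Kim, 10, 30), (bio, 4, Kim, 36, 18), (bio, 4, Kim, 36, 2), (bio, 4, Kim, 36, 20), (bio, 4, Kim, 36, 30), (law, 4, Kim, 10, 18), (law, 4, Kim, 10, 2), (law, 4, Kim, 10, 20), (law, 4, Kim, 10, 30), (law, 4, Kim, 36, 18), (law, 4, Kim, 36, 2), (law, 4, Kim, 36, 20), (law, 4, Kim, 36, 30), (mkt, 8, Ola, 21, 1), (p2, 4, Kim, 10, 18), (p2, 4, Kim, 10, 2), (p2, 4, Kim, 10, 20), (p2, 4, Kim, 10, 30), (p2, 4, Kim, 36, 18), (p2, 4, Kim, 36, 2), (p2, 4, Kim, 36, 20), (p2, 4, Kim, 36, 30), (x2, 4, Kim, 10, 18), (x2, 4, Kim, 10, 2), (x2, 4, Kim, 10, 20), (x2, 4, Kim, 10, 30), (x2, 4, Kim, 36, 18), (x2, 4, Kim, 36, 2), (x2, 4, Kim, 36, 20), (x2, 4, Kim, 36, 30)}
Selection sname ≠ Kim: {(mkt, 8, Ola, 21, 1)}
Projecting to sname, cid, sid, credits: {(Ola, mkt, 21, 8)}
Selection sname = Ola: {(Ola, mkt, 21, 8)}
Projecting to sname, credits, cid: {(Ola, 8, mkt)}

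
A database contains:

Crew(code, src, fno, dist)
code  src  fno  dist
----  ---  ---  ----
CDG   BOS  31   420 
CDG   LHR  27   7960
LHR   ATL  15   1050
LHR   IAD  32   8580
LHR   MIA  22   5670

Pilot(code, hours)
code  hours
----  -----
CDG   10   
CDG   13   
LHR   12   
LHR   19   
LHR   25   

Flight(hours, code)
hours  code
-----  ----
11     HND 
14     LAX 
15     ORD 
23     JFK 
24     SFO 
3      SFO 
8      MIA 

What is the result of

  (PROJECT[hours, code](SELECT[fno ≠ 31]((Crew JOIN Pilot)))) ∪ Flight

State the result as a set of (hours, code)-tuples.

{(10, CDG), (11, HND), (12, LHR), (13, CDG), (14, LAX), (15, ORD), (19, LHR), (23, JFK), (24, SFO), (25, LHR), (3, SFO), (8, MIA)}

Joining Crew and Pilot on code yields {(CDG, BOS, 31, 420, 10), (CDG, BOS, 31, 420, 13), (CDG, LHR, 27, 7960, 10), (CDG, LHR, 27, 7960, 13), (LHR, ATL, 15, 1050, 12), (LHR, ATL, 15, 1050, 19), (LHR, ATL, 15, 1050, 25), (LHR, IAD, 32, 8580, 12), (LHR, IAD, 32, 8580, 19), (LHR, IAD, 32, 8580, 25), (LHR, MIA, 22, 5670, 12), (LHR, MIA, 22, 5670, 19), (LHR, MIA, 22, 5670, 25)}.
σ[fno ≠ 31]: keep tuples satisfying fno ≠ 31 → {(CDG, LHR, 27, 7960, 10), (CDG, LHR, 27, 7960, 13), (LHR, ATL, 15, 1050, 12), (LHR, ATL, 15, 1050, 19), (LHR, ATL, 15, 1050, 25), (LHR, IAD, 32, 8580, 12), (LHR, IAD, 32, 8580, 19), (LHR, IAD, 32, 8580, 25), (LHR, MIA, 22, 5670, 12), (LHR, MIA, 22, 5670, 19), (LHR, MIA, 22, 5670, 25)}
Projecting to hours, code (6 duplicate(s) eliminated): {(10, CDG), (12, LHR), (13, CDG), (19, LHR), (25, LHR)}
Taking the union: {(10, CDG), (11, HND), (12, LHR), (13, CDG), (14, LAX), (15, ORD), (19, LHR), (23, JFK), (24, SFO), (25, LHR), (3, SFO), (8, MIA)}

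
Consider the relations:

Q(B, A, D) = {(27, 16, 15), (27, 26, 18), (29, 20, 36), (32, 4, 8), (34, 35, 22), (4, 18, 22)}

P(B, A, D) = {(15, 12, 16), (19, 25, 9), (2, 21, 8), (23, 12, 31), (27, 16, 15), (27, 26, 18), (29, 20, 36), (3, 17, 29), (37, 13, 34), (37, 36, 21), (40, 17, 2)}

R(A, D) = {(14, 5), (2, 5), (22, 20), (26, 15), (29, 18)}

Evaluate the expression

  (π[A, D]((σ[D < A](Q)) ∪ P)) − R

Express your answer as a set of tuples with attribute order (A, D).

{(12, 16), (12, 31), (13, 34), (16, 15), (17, 2), (17, 29), (20, 36), (21, 8), (25, 9), (26, 18), (35, 22), (36, 21)}

Filtering on D < A leaves {(27, 16, 15), (27, 26, 18), (34, 35, 22)}.
Set union of the two operands is {(15, 12, 16), (19, 25, 9), (2, 21, 8), (23, 12, 31), (27, 16, 15), (27, 26, 18), (29, 20, 36), (3, 17, 29), (34, 35, 22), (37, 13, 34), (37, 36, 21), (40, 17, 2)}.
Projecting to A, D: {(12, 16), (12, 31), (13, 34), (16, 15), (17, 2), (17, 29), (20, 36), (21, 8), (25, 9), (26, 18), (35, 22), (36, 21)}
Set difference of the two operands is {(12, 16), (12, 31), (13, 34), (16, 15), (17, 2), (17, 29), (20, 36), (21, 8), (25, 9), (26, 18), (35, 22), (36, 21)}.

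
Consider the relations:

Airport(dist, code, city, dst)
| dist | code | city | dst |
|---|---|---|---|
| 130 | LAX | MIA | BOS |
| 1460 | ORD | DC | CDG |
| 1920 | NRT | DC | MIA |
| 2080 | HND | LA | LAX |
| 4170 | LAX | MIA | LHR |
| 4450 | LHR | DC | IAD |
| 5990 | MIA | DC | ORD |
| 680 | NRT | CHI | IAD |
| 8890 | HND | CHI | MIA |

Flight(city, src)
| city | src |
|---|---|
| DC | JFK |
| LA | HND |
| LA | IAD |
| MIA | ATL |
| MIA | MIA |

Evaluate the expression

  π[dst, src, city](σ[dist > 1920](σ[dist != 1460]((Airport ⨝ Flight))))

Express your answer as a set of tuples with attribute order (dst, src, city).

{(IAD, JFK, DC), (LAX, HND, LA), (LAX, IAD, LA), (LHR, ATL, MIA), (LHR, MIA, MIA), (ORD, JFK, DC)}

Airport ⋈ Flight (natural join on city): {(130, LAX, MIA, BOS, ATL), (130, LAX, MIA, BOS, MIA), (1460, ORD, DC, CDG, JFK), (1920, NRT, DC, MIA, JFK), (2080, HND, LA, LAX, HND), (2080, HND, LA, LAX, IAD), (4170, LAX, MIA, LHR, ATL), (4170, LAX, MIA, LHR, MIA), (4450, LHR, DC, IAD, JFK), (5990, MIA, DC, ORD, JFK)}
Apply σ_{dist != 1460}; surviving tuples: {(130, LAX, MIA, BOS, ATL), (130, LAX, MIA, BOS, MIA), (1920, NRT, DC, MIA, JFK), (2080, HND, LA, LAX, HND), (2080, HND, LA, LAX, IAD), (4170, LAX, MIA, LHR, ATL), (4170, LAX, MIA, LHR, MIA), (4450, LHR, DC, IAD, JFK), (5990, MIA, DC, ORD, JFK)}
Apply σ_{dist > 1920}; surviving tuples: {(2080, HND, LA, LAX, HND), (2080, HND, LA, LAX, IAD), (4170, LAX, MIA, LHR, ATL), (4170, LAX, MIA, LHR, MIA), (4450, LHR, DC, IAD, JFK), (5990, MIA, DC, ORD, JFK)}
Keep only column(s) dst, src, city: {(IAD, JFK, DC), (LAX, HND, LA), (LAX, IAD, LA), (LHR, ATL, MIA), (LHR, MIA, MIA), (ORD, JFK, DC)}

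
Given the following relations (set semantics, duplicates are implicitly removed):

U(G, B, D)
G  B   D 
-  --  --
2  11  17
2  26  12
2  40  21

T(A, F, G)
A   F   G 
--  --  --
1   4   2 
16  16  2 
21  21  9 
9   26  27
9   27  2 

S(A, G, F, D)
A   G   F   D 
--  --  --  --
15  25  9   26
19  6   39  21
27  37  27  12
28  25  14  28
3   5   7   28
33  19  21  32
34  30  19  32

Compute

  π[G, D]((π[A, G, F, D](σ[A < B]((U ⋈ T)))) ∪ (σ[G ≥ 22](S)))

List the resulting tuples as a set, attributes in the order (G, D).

{(2, 12), (2, 17), (2, 21), (25, 26), (25, 28), (30, 32), (37, 12)}

Joining U and T on G yields {(2, 11, 17, 1, 4), (2, 11, 17, 16, 16), (2, 11, 17, 9, 27), (2, 26, 12, 1, 4), (2, 26, 12, 16, 16), (2, 26, 12, 9, 27), (2, 40, 21, 1, 4), (2, 40, 21, 16, 16), (2, 40, 21, 9, 27)}.
Filtering on A < B leaves {(2, 11, 17, 1, 4), (2, 11, 17, 9, 27), (2, 26, 12, 1, 4), (2, 26, 12, 16, 16), (2, 26, 12, 9, 27), (2, 40, 21, 1, 4), (2, 40, 21, 16, 16), (2, 40, 21, 9, 27)}.
Keep only column(s) A, G, F, D: {(1, 2, 4, 12), (1, 2, 4, 17), (1, 2, 4, 21), (16, 2, 16, 12), (16, 2, 16, 21), (9, 2, 27, 12), (9, 2, 27, 17), (9, 2, 27, 21)}
Filtering on G ≥ 22 leaves {(15, 25, 9, 26), (27, 37, 27, 12), (28, 25, 14, 28), (34, 30, 19, 32)}.
Set union of the two operands is {(1, 2, 4, 12), (1, 2, 4, 17), (1, 2, 4, 21), (15, 25, 9, 26), (16, 2, 16, 12), (16, 2, 16, 21), (27, 37, 27, 12), (28, 25, 14, 28), (34, 30, 19, 32), (9, 2, 27, 12), (9, 2, 27, 17), (9, 2, 27, 21)}.
Keep only column(s) G, D (5 duplicate(s) eliminated): {(2, 12), (2, 17), (2, 21), (25, 26), (25, 28), (30, 32), (37, 12)}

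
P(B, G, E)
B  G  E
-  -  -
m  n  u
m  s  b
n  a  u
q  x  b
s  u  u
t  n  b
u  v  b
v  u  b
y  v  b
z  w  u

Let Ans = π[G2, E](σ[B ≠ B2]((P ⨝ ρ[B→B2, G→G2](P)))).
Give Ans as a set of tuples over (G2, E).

ρ[B→B2, G→G2]: schema becomes (B2, G2, E); tuples unchanged.
Joining P and ρ[B→B2, G→G2](P) on E yields {(m, n, u, m, n), (m, n, u, n, a), (m, n, u, s, u), (m, n, u, z, w), (m, s, b, m, s), (m, s, b, q, x), (m, s, b, t, n), (m, s, b, u, v), (m, s, b, v, u), (m, s, b, y, v), (n, a, u, m, n), (n, a, u, n, a), (n, a, u, s, u), (n, a, u, z, w), (q, x, b, m, s), (q, x, b, q, x), (q, x, b, t, n), (q, x, b, u, v), (q, x, b, v, u), (q, x, b, y, v), (s, u, u, m, n), (s, u, u, n, a), (s, u, u, s, u), (s, u, u, z, w), (t, n, b, m, s), (t, n, b, q, x), (t, n, b, t, n), (t, n, b, u, v), (t, n, b, v, u), (t, n, b, y, v), (u, v, b, m, s), (u, v, b, q, x), (u, v, b, t, n), (u, v, b, u, v), (u, v, b, v, u), (u, v, b, y, v), (v, u, b, m, s), (v, u, b, q, x), (v, u, b, t, n), (v, u, b, u, v), (v, u, b, v, u), (v, u, b, y, v), (y, v, b, m, s), (y, v, b, q, x), (y, v, b, t, n), (y, v, b, u, v), (y, v, b, v, u), (y, v, b, y, v), (z, w, u, m, n), (z, w, u, n, a), (z, w, u, s, u), (z, w, u, z, w)}.
σ[B ≠ B2]: keep tuples satisfying B ≠ B2 → {(m, n, u, n, a), (m, n, u, s, u), (m, n, u, z, w), (m, s, b, q, x), (m, s, b, t, n), (m, s, b, u, v), (m, s, b, v, u), (m, s, b, y, v), (n, a, u, m, n), (n, a, u, s, u), (n, a, u, z, w), (q, x, b, m, s), (q, x, b, t, n), (q, x, b, u, v), (q, x, b, v, u), (q, x, b, y, v), (s, u, u, m, n), (s, u, u, n, a), (s, u, u, z, w), (t, n, b, m, s), (t, n, b, q, x), (t, n, b, u, v), (t, n, b, v, u), (t, n, b, y, v), (u, v, b, m, s), (u, v, b, q, x), (u, v, b, t, n), (u, v, b, v, u), (u, v, b, y, v), (v, u, b, m, s), (v, u, b, q, x), (v, u, b, t, n), (v, u, b, u, v), (v, u, b, y, v), (y, v, b, m, s), (y, v, b, q, x), (y, v, b, t, n), (y, v, b, u, v), (y, v, b, v, u), (z, w, u, m, n), (z, w, u, n, a), (z, w, u, s, u)}
Keep only column(s) G2, E (33 duplicate(s) eliminated): {(a, u), (n, b), (n, u), (s, b), (u, b), (u, u), (v, b), (w, u), (x, b)}

{(a, u), (n, b), (n, u), (s, b), (u, b), (u, u), (v, b), (w, u), (x, b)}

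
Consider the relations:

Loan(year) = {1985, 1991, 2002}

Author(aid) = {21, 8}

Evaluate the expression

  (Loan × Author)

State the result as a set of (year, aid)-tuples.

{(1985, 21), (1985, 8), (1991, 21), (1991, 8), (2002, 21), (2002, 8)}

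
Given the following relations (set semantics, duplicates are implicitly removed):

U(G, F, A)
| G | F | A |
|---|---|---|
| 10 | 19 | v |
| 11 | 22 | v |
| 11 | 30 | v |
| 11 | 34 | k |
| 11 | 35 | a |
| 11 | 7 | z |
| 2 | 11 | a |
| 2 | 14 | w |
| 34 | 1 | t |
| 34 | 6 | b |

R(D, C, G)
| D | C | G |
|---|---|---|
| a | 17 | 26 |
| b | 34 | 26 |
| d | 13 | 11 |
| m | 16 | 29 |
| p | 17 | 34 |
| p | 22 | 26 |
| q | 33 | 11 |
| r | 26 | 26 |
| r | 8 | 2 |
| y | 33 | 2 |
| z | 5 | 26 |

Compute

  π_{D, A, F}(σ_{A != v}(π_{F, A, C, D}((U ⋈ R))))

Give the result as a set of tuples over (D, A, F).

{(d, a, 35), (d, k, 34), (d, z, 7), (p, b, 6), (p, t, 1), (q, a, 35), (q, k, 34), (q, z, 7), (r, a, 11), (r, w, 14), (y, a, 11), (y, w, 14)}

Joining U and R on G yields {(11, 22, v, d, 13), (11, 22, v, q, 33), (11, 30, v, d, 13), (11, 30, v, q, 33), (11, 34, k, d, 13), (11, 34, k, q, 33), (11, 35, a, d, 13), (11, 35, a, q, 33), (11, 7, z, d, 13), (11, 7, z, q, 33), (2, 11, a, r, 8), (2, 11, a, y, 33), (2, 14, w, r, 8), (2, 14, w, y, 33), (34, 1, t, p, 17), (34, 6, b, p, 17)}.
Projecting to F, A, C, D: {(1, t, 17, p), (11, a, 33, y), (11, a, 8, r), (14, w, 33, y), (14, w, 8, r), (22, v, 13, d), (22, v, 33, q), (30, v, 13, d), (30, v, 33, q), (34, k, 13, d), (34, k, 33, q), (35, a, 13, d), (35, a, 33, q), (6, b, 17, p), (7, z, 13, d), (7, z, 33, q)}
Filtering on A != v leaves {(1, t, 17, p), (11, a, 33, y), (11, a, 8, r), (14, w, 33, y), (14, w, 8, r), (34, k, 13, d), (34, k, 33, q), (35, a, 13, d), (35, a, 33, q), (6, b, 17, p), (7, z, 13, d), (7, z, 33, q)}.
Projecting to D, A, F: {(d, a, 35), (d, k, 34), (d, z, 7), (p, b, 6), (p, t, 1), (q, a, 35), (q, k, 34), (q, z, 7), (r, a, 11), (r, w, 14), (y, a, 11), (y, w, 14)}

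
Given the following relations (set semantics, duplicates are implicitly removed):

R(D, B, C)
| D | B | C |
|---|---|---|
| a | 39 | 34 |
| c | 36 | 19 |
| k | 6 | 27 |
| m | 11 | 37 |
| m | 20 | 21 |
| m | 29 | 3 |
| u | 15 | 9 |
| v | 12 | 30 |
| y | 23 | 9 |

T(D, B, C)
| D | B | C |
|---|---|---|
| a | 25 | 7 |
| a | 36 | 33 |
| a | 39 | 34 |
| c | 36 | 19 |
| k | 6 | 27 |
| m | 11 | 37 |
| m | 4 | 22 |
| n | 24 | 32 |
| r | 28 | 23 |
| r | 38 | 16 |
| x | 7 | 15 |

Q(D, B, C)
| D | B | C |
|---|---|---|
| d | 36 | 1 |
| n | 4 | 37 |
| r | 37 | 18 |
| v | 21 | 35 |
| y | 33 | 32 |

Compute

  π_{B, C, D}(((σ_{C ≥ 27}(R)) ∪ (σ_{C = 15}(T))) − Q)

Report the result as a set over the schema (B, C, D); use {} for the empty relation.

Selection C ≥ 27: {(a, 39, 34), (k, 6, 27), (m, 11, 37), (v, 12, 30)}
Selection C = 15: {(x, 7, 15)}
Union: {(a, 39, 34), (k, 6, 27), (m, 11, 37), (v, 12, 30)} with {(x, 7, 15)} → {(a, 39, 34), (k, 6, 27), (m, 11, 37), (v, 12, 30), (x, 7, 15)}
Difference: {(a, 39, 34), (k, 6, 27), (m, 11, 37), (v, 12, 30), (x, 7, 15)} with {(d, 36, 1), (n, 4, 37), (r, 37, 18), (v, 21, 35), (y, 33, 32)} → {(a, 39, 34), (k, 6, 27), (m, 11, 37), (v, 12, 30), (x, 7, 15)}
Projecting to B, C, D: {(11, 37, m), (12, 30, v), (39, 34, a), (6, 27, k), (7, 15, x)}

{(11, 37, m), (12, 30, v), (39, 34, a), (6, 27, k), (7, 15, x)}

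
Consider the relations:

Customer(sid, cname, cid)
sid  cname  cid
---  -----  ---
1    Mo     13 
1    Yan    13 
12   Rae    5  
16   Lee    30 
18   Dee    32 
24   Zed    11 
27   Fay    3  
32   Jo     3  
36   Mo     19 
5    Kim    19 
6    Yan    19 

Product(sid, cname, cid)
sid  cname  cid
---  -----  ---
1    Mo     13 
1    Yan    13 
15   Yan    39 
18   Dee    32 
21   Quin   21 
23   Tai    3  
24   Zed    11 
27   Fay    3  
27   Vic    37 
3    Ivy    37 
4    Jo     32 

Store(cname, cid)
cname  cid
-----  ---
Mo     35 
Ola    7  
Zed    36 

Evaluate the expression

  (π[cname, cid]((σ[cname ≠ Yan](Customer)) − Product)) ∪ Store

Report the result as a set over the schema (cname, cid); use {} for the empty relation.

Selection cname ≠ Yan: {(1, Mo, 13), (12, Rae, 5), (16, Lee, 30), (18, Dee, 32), (24, Zed, 11), (27, Fay, 3), (32, Jo, 3), (36, Mo, 19), (5, Kim, 19)}
Difference: {(1, Mo, 13), (12, Rae, 5), (16, Lee, 30), (18, Dee, 32), (24, Zed, 11), (27, Fay, 3), (32, Jo, 3), (36, Mo, 19), (5, Kim, 19)} with {(1, Mo, 13), (1, Yan, 13), (15, Yan, 39), (18, Dee, 32), (21, Quin, 21), (23, Tai, 3), (24, Zed, 11), (27, Fay, 3), (27, Vic, 37), (3, Ivy, 37), (4, Jo, 32)} → {(12, Rae, 5), (16, Lee, 30), (32, Jo, 3), (36, Mo, 19), (5, Kim, 19)}
π_{cname, cid} gives {(Jo, 3), (Kim, 19), (Lee, 30), (Mo, 19), (Rae, 5)}.
Union: {(Jo, 3), (Kim, 19), (Lee, 30), (Mo, 19), (Rae, 5)} with {(Mo, 35), (Ola, 7), (Zed, 36)} → {(Jo, 3), (Kim, 19), (Lee, 30), (Mo, 19), (Mo, 35), (Ola, 7), (Rae, 5), (Zed, 36)}

{(Jo, 3), (Kim, 19), (Lee, 30), (Mo, 19), (Mo, 35), (Ola, 7), (Rae, 5), (Zed, 36)}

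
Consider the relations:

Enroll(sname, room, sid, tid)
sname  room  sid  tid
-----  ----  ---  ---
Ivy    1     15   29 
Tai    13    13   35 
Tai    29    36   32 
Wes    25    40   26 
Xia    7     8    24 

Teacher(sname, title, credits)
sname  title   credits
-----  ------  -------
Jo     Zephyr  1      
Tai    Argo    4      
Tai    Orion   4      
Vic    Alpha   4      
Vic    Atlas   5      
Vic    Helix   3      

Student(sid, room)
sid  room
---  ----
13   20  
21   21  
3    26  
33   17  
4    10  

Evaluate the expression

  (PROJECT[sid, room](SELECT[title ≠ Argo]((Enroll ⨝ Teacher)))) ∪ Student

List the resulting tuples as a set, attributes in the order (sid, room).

{(13, 13), (13, 20), (21, 21), (3, 26), (33, 17), (36, 29), (4, 10)}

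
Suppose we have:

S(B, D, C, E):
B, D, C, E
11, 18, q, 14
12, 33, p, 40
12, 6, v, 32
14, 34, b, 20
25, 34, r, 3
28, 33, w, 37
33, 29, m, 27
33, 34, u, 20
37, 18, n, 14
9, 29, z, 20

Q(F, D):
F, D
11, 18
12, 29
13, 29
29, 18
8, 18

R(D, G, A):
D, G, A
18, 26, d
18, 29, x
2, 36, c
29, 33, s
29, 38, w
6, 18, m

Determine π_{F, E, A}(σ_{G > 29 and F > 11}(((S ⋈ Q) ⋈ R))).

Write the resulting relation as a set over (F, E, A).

{(12, 20, s), (12, 20, w), (12, 27, s), (12, 27, w), (13, 20, s), (13, 20, w), (13, 27, s), (13, 27, w)}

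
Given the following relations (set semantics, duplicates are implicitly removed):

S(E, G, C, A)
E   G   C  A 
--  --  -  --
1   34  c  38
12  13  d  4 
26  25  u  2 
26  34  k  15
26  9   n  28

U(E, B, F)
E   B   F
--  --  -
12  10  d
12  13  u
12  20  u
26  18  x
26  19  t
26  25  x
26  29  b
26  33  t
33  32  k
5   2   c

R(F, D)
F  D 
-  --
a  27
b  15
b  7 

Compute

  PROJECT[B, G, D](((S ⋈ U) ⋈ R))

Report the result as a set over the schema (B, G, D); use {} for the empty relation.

{(29, 25, 15), (29, 25, 7), (29, 34, 15), (29, 34, 7), (29, 9, 15), (29, 9, 7)}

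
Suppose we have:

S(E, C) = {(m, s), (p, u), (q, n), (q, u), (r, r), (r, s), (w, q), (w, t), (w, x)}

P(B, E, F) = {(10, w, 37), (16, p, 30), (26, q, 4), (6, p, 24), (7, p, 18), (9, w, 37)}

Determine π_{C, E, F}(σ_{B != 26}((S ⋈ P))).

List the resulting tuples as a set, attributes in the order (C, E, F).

S ⋈ P (natural join on E): {(p, u, 16, 30), (p, u, 6, 24), (p, u, 7, 18), (q, n, 26, 4), (q, u, 26, 4), (w, q, 10, 37), (w, q, 9, 37), (w, t, 10, 37), (w, t, 9, 37), (w, x, 10, 37), (w, x, 9, 37)}
Apply σ_{B != 26}; surviving tuples: {(p, u, 16, 30), (p, u, 6, 24), (p, u, 7, 18), (w, q, 10, 37), (w, q, 9, 37), (w, t, 10, 37), (w, t, 9, 37), (w, x, 10, 37), (w, x, 9, 37)}
π_{C, E, F} gives {(q, w, 37), (t, w, 37), (u, p, 18), (u, p, 24), (u, p, 30), (x, w, 37)} (3 duplicate(s) eliminated).

{(q, w, 37), (t, w, 37), (u, p, 18), (u, p, 24), (u, p, 30), (x, w, 37)}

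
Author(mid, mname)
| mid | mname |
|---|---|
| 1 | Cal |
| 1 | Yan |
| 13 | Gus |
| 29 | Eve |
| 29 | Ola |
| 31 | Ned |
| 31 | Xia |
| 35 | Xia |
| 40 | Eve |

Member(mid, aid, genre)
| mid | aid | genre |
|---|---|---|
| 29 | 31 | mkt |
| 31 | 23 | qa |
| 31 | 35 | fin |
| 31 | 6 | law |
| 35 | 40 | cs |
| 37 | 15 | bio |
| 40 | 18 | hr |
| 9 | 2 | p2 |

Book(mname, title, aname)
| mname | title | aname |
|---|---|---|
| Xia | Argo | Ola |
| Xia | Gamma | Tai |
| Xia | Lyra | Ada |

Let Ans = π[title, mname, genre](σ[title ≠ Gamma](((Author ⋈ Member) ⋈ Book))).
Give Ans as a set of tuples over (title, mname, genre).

Joining Author and Member on mid yields {(29, Eve, 31, mkt), (29, Ola, 31, mkt), (31, Ned, 23, qa), (31, Ned, 35, fin), (31, Ned, 6, law), (31, Xia, 23, qa), (31, Xia, 35, fin), (31, Xia, 6, law), (35, Xia, 40, cs), (40, Eve, 18, hr)}.
Joining (Author ⋈ Member) and Book on mname yields {(31, Xia, 23, qa, Argo, Ola), (31, Xia, 23, qa, Gamma, Tai), (31, Xia, 23, qa, Lyra, Ada), (31, Xia, 35, fin, Argo, Ola), (31, Xia, 35, fin, Gamma, Tai), (31, Xia, 35, fin, Lyra, Ada), (31, Xia, 6, law, Argo, Ola), (31, Xia, 6, law, Gamma, Tai), (31, Xia, 6, law, Lyra, Ada), (35, Xia, 40, cs, Argo, Ola), (35, Xia, 40, cs, Gamma, Tai), (35, Xia, 40, cs, Lyra, Ada)}.
Selection title ≠ Gamma: {(31, Xia, 23, qa, Argo, Ola), (31, Xia, 23, qa, Lyra, Ada), (31, Xia, 35, fin, Argo, Ola), (31, Xia, 35, fin, Lyra, Ada), (31, Xia, 6, law, Argo, Ola), (31, Xia, 6, law, Lyra, Ada), (35, Xia, 40, cs, Argo, Ola), (35, Xia, 40, cs, Lyra, Ada)}
Projecting to title, mname, genre: {(Argo, Xia, cs), (Argo, Xia, fin), (Argo, Xia, law), (Argo, Xia, qa), (Lyra, Xia, cs), (Lyra, Xia, fin), (Lyra, Xia, law), (Lyra, Xia, qa)}

{(Argo, Xia, cs), (Argo, Xia, fin), (Argo, Xia, law), (Argo, Xia, qa), (Lyra, Xia, cs), (Lyra, Xia, fin), (Lyra, Xia, law), (Lyra, Xia, qa)}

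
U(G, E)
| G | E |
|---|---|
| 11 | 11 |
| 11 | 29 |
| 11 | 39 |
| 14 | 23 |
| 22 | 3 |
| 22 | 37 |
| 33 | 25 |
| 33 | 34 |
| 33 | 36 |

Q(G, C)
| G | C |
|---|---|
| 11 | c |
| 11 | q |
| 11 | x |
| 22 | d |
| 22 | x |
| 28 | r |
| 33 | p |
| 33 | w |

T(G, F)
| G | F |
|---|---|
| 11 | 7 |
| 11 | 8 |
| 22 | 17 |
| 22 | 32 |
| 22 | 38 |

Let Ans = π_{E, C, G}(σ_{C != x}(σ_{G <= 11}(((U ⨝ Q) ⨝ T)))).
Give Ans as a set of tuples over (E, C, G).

{(11, c, 11), (11, q, 11), (29, c, 11), (29, q, 11), (39, c, 11), (39, q, 11)}

Joining U and Q on G yields {(11, 11, c), (11, 11, q), (11, 11, x), (11, 29, c), (11, 29, q), (11, 29, x), (11, 39, c), (11, 39, q), (11, 39, x), (22, 3, d), (22, 3, x), (22, 37, d), (22, 37, x), (33, 25, p), (33, 25, w), (33, 34, p), (33, 34, w), (33, 36, p), (33, 36, w)}.
Joining (U ⨝ Q) and T on G yields {(11, 11, c, 7), (11, 11, c, 8), (11, 11, q, 7), (11, 11, q, 8), (11, 11, x, 7), (11, 11, x, 8), (11, 29, c, 7), (11, 29, c, 8), (11, 29, q, 7), (11, 29, q, 8), (11, 29, x, 7), (11, 29, x, 8), (11, 39, c, 7), (11, 39, c, 8), (11, 39, q, 7), (11, 39, q, 8), (11, 39, x, 7), (11, 39, x, 8), (22, 3, d, 17), (22, 3, d, 32), (22, 3, d, 38), (22, 3, x, 17), (22, 3, x, 32), (22, 3, x, 38), (22, 37, d, 17), (22, 37, d, 32), (22, 37, d, 38), (22, 37, x, 17), (22, 37, x, 32), (22, 37, x, 38)}.
Apply σ_{G <= 11}; surviving tuples: {(11, 11, c, 7), (11, 11, c, 8), (11, 11, q, 7), (11, 11, q, 8), (11, 11, x, 7), (11, 11, x, 8), (11, 29, c, 7), (11, 29, c, 8), (11, 29, q, 7), (11, 29, q, 8), (11, 29, x, 7), (11, 29, x, 8), (11, 39, c, 7), (11, 39, c, 8), (11, 39, q, 7), (11, 39, q, 8), (11, 39, x, 7), (11, 39, x, 8)}
Apply σ_{C != x}; surviving tuples: {(11, 11, c, 7), (11, 11, c, 8), (11, 11, q, 7), (11, 11, q, 8), (11, 29, c, 7), (11, 29, c, 8), (11, 29, q, 7), (11, 29, q, 8), (11, 39, c, 7), (11, 39, c, 8), (11, 39, q, 7), (11, 39, q, 8)}
Keep only column(s) E, C, G (6 duplicate(s) eliminated): {(11, c, 11), (11, q, 11), (29, c, 11), (29, q, 11), (39, c, 11), (39, q, 11)}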